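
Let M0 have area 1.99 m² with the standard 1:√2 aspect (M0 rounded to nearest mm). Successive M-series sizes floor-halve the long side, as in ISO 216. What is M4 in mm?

296 × 419 mm

Let M0's short side be w mm. w · w√2 = 1.99 m² = 1,990,000 mm², so w ≈ 1186.2 mm and w√2 ≈ 1677.6 mm → M0 = 1186 × 1678 mm.
M1: ⌊1678/2⌋ × 1186 = 839 × 1186 mm
M2: ⌊1186/2⌋ × 839 = 593 × 839 mm
M3: ⌊839/2⌋ × 593 = 419 × 593 mm
M4: ⌊593/2⌋ × 419 = 296 × 419 mm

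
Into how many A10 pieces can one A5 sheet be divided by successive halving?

32

Each ISO step halves the sheet: 1 × A5 → 2 × A6 → 4 × A7 → 8 × A8 → …
From A5 to A10 is 5 halving steps: 2^5 = 32.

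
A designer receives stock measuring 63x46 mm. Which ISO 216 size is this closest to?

Aspect ratio 63/46 ≈ 1.370 (ISO target is √2 ≈ 1.414).
In the B-series (B0 = 1000 × 1414 mm): B9 = 44 × 62 mm.
Off by 3 mm total — nearest standard size.

B9 (44 × 62 mm)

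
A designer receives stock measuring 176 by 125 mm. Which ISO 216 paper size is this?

Aspect ratio 176/125 ≈ 1.408 — close to the ISO √2 ≈ 1.414.
In the B-series (B0 = 1000 × 1414 mm): B6 = 125 × 176 mm.

B6 (125 × 176 mm)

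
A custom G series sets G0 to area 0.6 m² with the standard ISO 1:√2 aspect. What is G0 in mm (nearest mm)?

Let the short side be w mm. Then w · w√2 = 0.6 m² = 600,000 mm².
w² = 600,000/√2, so w ≈ 651.4 mm; long side = w√2 ≈ 921.2 mm.

651 × 921 mm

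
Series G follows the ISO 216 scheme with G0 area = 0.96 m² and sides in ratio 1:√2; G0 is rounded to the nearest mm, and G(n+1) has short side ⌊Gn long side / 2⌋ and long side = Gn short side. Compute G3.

291 × 412 mm

Let G0's short side be w mm. w · w√2 = 0.96 m² = 960,000 mm², so w ≈ 823.9 mm and w√2 ≈ 1165.2 mm → G0 = 824 × 1165 mm.
G1: ⌊1165/2⌋ × 824 = 582 × 824 mm
G2: ⌊824/2⌋ × 582 = 412 × 582 mm
G3: ⌊582/2⌋ × 412 = 291 × 412 mm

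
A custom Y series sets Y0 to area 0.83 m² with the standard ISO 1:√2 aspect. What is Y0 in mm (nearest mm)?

Let the short side be w mm. Then w · w√2 = 0.83 m² = 830,000 mm².
w² = 830,000/√2, so w ≈ 766.1 mm; long side = w√2 ≈ 1083.4 mm.

766 × 1083 mm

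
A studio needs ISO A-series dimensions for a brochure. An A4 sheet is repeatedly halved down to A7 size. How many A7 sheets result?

Each ISO step halves the sheet: 1 × A4 → 2 × A5 → 4 × A6 → 8 × A7
From A4 to A7 is 3 halving steps: 2^3 = 8.

8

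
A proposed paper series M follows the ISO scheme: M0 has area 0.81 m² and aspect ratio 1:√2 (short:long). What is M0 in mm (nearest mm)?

757 × 1070 mm

Let the short side be w mm. Then w · w√2 = 0.81 m² = 810,000 mm².
w² = 810,000/√2, so w ≈ 756.8 mm; long side = w√2 ≈ 1070.3 mm.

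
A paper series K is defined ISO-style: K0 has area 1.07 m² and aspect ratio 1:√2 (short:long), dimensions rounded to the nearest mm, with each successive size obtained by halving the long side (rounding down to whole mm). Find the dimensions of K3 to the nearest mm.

307 × 435 mm

Let K0's short side be w mm. w · w√2 = 1.07 m² = 1,070,000 mm², so w ≈ 869.8 mm and w√2 ≈ 1230.1 mm → K0 = 870 × 1230 mm.
K1: ⌊1230/2⌋ × 870 = 615 × 870 mm
K2: ⌊870/2⌋ × 615 = 435 × 615 mm
K3: ⌊615/2⌋ × 435 = 307 × 435 mm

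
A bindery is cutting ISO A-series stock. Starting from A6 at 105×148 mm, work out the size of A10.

26 × 37 mm

A7: ⌊148/2⌋ × 105 = 74 × 105 mm
A8: ⌊105/2⌋ × 74 = 52 × 74 mm
A9: ⌊74/2⌋ × 52 = 37 × 52 mm
A10: ⌊52/2⌋ × 37 = 26 × 37 mm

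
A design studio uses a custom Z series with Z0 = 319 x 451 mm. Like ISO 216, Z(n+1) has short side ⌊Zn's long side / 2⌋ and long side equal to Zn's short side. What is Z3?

Z1 = 225 × 319 mm (from Z0 by 1 halving).
Z2: ⌊319/2⌋ × 225 = 159 × 225 mm
Z3: ⌊225/2⌋ × 159 = 112 × 159 mm

112 × 159 mm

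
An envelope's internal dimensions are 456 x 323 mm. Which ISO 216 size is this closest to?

Aspect ratio 456/323 ≈ 1.412 — close to the ISO √2 ≈ 1.414.
In the C-series (envelope sizes, between A and B): C3 = 324 × 458 mm.
Off by 3 mm total — nearest standard size.

C3 (324 × 458 mm)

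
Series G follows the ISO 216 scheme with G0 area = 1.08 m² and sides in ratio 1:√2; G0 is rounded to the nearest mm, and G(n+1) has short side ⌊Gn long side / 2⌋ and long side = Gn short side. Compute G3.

Let G0's short side be w mm. w · w√2 = 1.08 m² = 1,080,000 mm², so w ≈ 873.9 mm and w√2 ≈ 1235.9 mm → G0 = 874 × 1236 mm.
G1: ⌊1236/2⌋ × 874 = 618 × 874 mm
G2: ⌊874/2⌋ × 618 = 437 × 618 mm
G3: ⌊618/2⌋ × 437 = 309 × 437 mm

309 × 437 mm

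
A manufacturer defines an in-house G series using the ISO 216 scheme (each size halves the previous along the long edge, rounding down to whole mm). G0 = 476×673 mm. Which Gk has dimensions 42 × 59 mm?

G7

G0: 476 × 673 mm
G1: 336 × 476 mm
G2: 238 × 336 mm
G3: 168 × 238 mm
G4: 119 × 168 mm
G5: 84 × 119 mm
G6: 59 × 84 mm
G7: 42 × 59 mm
G8: 29 × 42 mm
→ matches G7.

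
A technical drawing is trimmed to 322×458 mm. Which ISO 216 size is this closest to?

C3 (324 × 458 mm)

Aspect ratio 458/322 ≈ 1.422 — close to the ISO √2 ≈ 1.414.
In the C-series (envelope sizes, between A and B): C3 = 324 × 458 mm.
Off by 2 mm total — nearest standard size.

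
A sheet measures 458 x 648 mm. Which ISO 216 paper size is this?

Aspect ratio 648/458 ≈ 1.415 — close to the ISO √2 ≈ 1.414.
In the C-series (envelope sizes, between A and B): C2 = 458 × 648 mm.

C2 (458 × 648 mm)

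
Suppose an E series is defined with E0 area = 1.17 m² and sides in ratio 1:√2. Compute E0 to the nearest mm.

Let the short side be w mm. Then w · w√2 = 1.17 m² = 1,170,000 mm².
w² = 1,170,000/√2, so w ≈ 909.6 mm; long side = w√2 ≈ 1286.3 mm.

910 × 1286 mm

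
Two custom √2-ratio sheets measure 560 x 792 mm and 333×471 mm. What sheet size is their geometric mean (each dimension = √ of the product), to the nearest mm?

432 × 611 mm

Short side: √(560 · 333) = √186480 ≈ 431.8 → 432 mm
Long side: √(792 · 471) = √373032 ≈ 610.8 → 611 mm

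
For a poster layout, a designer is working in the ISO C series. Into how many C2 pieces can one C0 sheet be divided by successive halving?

C0 = 917 × 1297 mm; C2 = 458 × 648 mm.
Each halving step doubles the count; 2 steps from C0 to C2.
2^2 = 4.

4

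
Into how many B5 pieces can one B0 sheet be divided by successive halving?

32

B0 = 1000 × 1414 mm; B5 = 176 × 250 mm.
Each halving step doubles the count; 5 steps from B0 to B5.
2^5 = 32.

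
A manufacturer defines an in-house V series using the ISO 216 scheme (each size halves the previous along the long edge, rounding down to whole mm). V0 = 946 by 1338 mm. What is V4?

V1: ⌊1338/2⌋ × 946 = 669 × 946 mm
V2: ⌊946/2⌋ × 669 = 473 × 669 mm
V3: ⌊669/2⌋ × 473 = 334 × 473 mm
V4: ⌊473/2⌋ × 334 = 236 × 334 mm

236 × 334 mm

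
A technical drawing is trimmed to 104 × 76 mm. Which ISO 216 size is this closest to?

A7 (74 × 105 mm)

Aspect ratio 104/76 ≈ 1.368 (ISO target is √2 ≈ 1.414).
In the A-series (A0 area = 1 m²): A7 = 74 × 105 mm.
Off by 3 mm total — nearest standard size.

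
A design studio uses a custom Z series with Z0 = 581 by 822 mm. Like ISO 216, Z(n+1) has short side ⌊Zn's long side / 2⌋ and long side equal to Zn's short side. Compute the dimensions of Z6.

72 × 102 mm

Z1: ⌊822/2⌋ × 581 = 411 × 581 mm
Z2: ⌊581/2⌋ × 411 = 290 × 411 mm
Z3: ⌊411/2⌋ × 290 = 205 × 290 mm
Z4: ⌊290/2⌋ × 205 = 145 × 205 mm
Z5: ⌊205/2⌋ × 145 = 102 × 145 mm
Z6: ⌊145/2⌋ × 102 = 72 × 102 mm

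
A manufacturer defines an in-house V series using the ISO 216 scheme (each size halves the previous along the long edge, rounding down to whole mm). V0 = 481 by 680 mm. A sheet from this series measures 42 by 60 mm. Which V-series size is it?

V7

V0: 481 × 680 mm
V1: 340 × 481 mm
V2: 240 × 340 mm
V3: 170 × 240 mm
V4: 120 × 170 mm
V5: 85 × 120 mm
V6: 60 × 85 mm
V7: 42 × 60 mm
V8: 30 × 42 mm
→ matches V7.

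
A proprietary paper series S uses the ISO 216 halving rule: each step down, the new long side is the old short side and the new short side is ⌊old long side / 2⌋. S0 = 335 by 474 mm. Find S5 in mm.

S1: ⌊474/2⌋ × 335 = 237 × 335 mm
S2: ⌊335/2⌋ × 237 = 167 × 237 mm
S3: ⌊237/2⌋ × 167 = 118 × 167 mm
S4: ⌊167/2⌋ × 118 = 83 × 118 mm
S5: ⌊118/2⌋ × 83 = 59 × 83 mm

59 × 83 mm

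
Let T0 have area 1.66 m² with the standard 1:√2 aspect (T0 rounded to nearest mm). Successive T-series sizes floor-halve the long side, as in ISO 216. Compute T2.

Let T0's short side be w mm. w · w√2 = 1.66 m² = 1,660,000 mm², so w ≈ 1083.4 mm and w√2 ≈ 1532.2 mm → T0 = 1083 × 1532 mm.
T1: ⌊1532/2⌋ × 1083 = 766 × 1083 mm
T2: ⌊1083/2⌋ × 766 = 541 × 766 mm

541 × 766 mm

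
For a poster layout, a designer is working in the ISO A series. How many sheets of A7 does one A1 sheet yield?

64

Each ISO step halves the sheet: 1 × A1 → 2 × A2 → 4 × A3 → 8 × A4 → …
From A1 to A7 is 6 halving steps: 2^6 = 64.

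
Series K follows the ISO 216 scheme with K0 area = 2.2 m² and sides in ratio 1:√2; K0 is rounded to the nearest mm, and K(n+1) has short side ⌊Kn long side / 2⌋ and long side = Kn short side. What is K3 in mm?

Let K0's short side be w mm. w · w√2 = 2.2 m² = 2,200,000 mm², so w ≈ 1247.3 mm and w√2 ≈ 1763.9 mm → K0 = 1247 × 1764 mm.
K1: ⌊1764/2⌋ × 1247 = 882 × 1247 mm
K2: ⌊1247/2⌋ × 882 = 623 × 882 mm
K3: ⌊882/2⌋ × 623 = 441 × 623 mm

441 × 623 mm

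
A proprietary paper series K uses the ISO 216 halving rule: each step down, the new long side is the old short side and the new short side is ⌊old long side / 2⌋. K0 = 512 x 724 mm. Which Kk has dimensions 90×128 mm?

K5

K0: 512 × 724 mm
K1: 362 × 512 mm
K2: 256 × 362 mm
K3: 181 × 256 mm
K4: 128 × 181 mm
K5: 90 × 128 mm
K6: 64 × 90 mm
→ matches K5.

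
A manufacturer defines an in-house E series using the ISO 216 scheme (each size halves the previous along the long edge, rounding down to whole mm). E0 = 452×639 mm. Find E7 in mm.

E1 = 319 × 452 mm (from E0 by 1 halving).
E2: ⌊452/2⌋ × 319 = 226 × 319 mm
E3: ⌊319/2⌋ × 226 = 159 × 226 mm
E4: ⌊226/2⌋ × 159 = 113 × 159 mm
E5: ⌊159/2⌋ × 113 = 79 × 113 mm
E6: ⌊113/2⌋ × 79 = 56 × 79 mm
E7: ⌊79/2⌋ × 56 = 39 × 56 mm

39 × 56 mm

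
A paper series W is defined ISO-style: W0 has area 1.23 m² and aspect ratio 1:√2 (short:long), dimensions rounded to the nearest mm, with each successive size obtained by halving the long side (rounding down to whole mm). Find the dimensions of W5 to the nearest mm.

Let W0's short side be w mm. w · w√2 = 1.23 m² = 1,230,000 mm², so w ≈ 932.6 mm and w√2 ≈ 1318.9 mm → W0 = 933 × 1319 mm.
W1: ⌊1319/2⌋ × 933 = 659 × 933 mm
W2: ⌊933/2⌋ × 659 = 466 × 659 mm
W3: ⌊659/2⌋ × 466 = 329 × 466 mm
W4: ⌊466/2⌋ × 329 = 233 × 329 mm
W5: ⌊329/2⌋ × 233 = 164 × 233 mm

164 × 233 mm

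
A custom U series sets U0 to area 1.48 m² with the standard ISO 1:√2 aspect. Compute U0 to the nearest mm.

Let the short side be w mm. Then w · w√2 = 1.48 m² = 1,480,000 mm².
w² = 1,480,000/√2, so w ≈ 1023.0 mm; long side = w√2 ≈ 1446.7 mm.

1023 × 1447 mm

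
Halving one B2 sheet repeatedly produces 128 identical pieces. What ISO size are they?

128 = 2^7, so 7 halving steps.
B2 → B3 → … → B9 after 7 steps.

B9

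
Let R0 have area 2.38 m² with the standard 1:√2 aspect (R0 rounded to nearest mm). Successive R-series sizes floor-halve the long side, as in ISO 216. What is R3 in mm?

Let R0's short side be w mm. w · w√2 = 2.38 m² = 2,380,000 mm², so w ≈ 1297.3 mm and w√2 ≈ 1834.6 mm → R0 = 1297 × 1835 mm.
R1: ⌊1835/2⌋ × 1297 = 917 × 1297 mm
R2: ⌊1297/2⌋ × 917 = 648 × 917 mm
R3: ⌊917/2⌋ × 648 = 458 × 648 mm

458 × 648 mm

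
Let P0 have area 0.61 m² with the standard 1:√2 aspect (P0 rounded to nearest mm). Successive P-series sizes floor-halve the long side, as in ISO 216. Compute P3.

Let P0's short side be w mm. w · w√2 = 0.61 m² = 610,000 mm², so w ≈ 656.8 mm and w√2 ≈ 928.8 mm → P0 = 657 × 929 mm.
P1: ⌊929/2⌋ × 657 = 464 × 657 mm
P2: ⌊657/2⌋ × 464 = 328 × 464 mm
P3: ⌊464/2⌋ × 328 = 232 × 328 mm

232 × 328 mm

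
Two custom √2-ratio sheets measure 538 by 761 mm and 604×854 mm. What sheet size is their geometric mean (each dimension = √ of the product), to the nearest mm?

Short side: √(538 · 604) = √324952 ≈ 570.0 → 570 mm
Long side: √(761 · 854) = √649894 ≈ 806.2 → 806 mm

570 × 806 mm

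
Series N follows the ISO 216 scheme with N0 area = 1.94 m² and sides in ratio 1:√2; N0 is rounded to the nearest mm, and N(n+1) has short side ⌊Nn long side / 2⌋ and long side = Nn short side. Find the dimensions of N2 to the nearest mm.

Let N0's short side be w mm. w · w√2 = 1.94 m² = 1,940,000 mm², so w ≈ 1171.2 mm and w√2 ≈ 1656.4 mm → N0 = 1171 × 1656 mm.
N1: ⌊1656/2⌋ × 1171 = 828 × 1171 mm
N2: ⌊1171/2⌋ × 828 = 585 × 828 mm

585 × 828 mm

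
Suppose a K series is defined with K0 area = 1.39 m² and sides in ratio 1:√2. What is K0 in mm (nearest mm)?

991 × 1402 mm

Let the short side be w mm. Then w · w√2 = 1.39 m² = 1,390,000 mm².
w² = 1,390,000/√2, so w ≈ 991.4 mm; long side = w√2 ≈ 1402.1 mm.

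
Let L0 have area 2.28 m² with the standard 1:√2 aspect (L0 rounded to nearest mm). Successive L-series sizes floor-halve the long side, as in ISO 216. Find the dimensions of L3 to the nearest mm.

Let L0's short side be w mm. w · w√2 = 2.28 m² = 2,280,000 mm², so w ≈ 1269.7 mm and w√2 ≈ 1795.7 mm → L0 = 1270 × 1796 mm.
L1: ⌊1796/2⌋ × 1270 = 898 × 1270 mm
L2: ⌊1270/2⌋ × 898 = 635 × 898 mm
L3: ⌊898/2⌋ × 635 = 449 × 635 mm

449 × 635 mm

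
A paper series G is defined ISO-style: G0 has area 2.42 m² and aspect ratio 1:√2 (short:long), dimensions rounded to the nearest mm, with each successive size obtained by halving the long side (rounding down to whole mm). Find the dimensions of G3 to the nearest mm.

Let G0's short side be w mm. w · w√2 = 2.42 m² = 2,420,000 mm², so w ≈ 1308.1 mm and w√2 ≈ 1850.0 mm → G0 = 1308 × 1850 mm.
G1: ⌊1850/2⌋ × 1308 = 925 × 1308 mm
G2: ⌊1308/2⌋ × 925 = 654 × 925 mm
G3: ⌊925/2⌋ × 654 = 462 × 654 mm

462 × 654 mm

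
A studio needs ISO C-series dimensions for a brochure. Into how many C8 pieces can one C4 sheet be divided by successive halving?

C4 = 229 × 324 mm; C8 = 57 × 81 mm.
Each halving step doubles the count; 4 steps from C4 to C8.
2^4 = 16.

16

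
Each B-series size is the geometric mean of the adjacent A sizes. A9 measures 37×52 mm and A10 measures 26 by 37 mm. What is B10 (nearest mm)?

Short side: √(37 · 26) = √962 ≈ 31.0 → 31 mm
Long side: √(52 · 37) = √1924 ≈ 43.9 → 44 mm

31 × 44 mm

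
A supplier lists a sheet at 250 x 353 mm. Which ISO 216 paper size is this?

B4 (250 × 353 mm)

Aspect ratio 353/250 ≈ 1.412 — close to the ISO √2 ≈ 1.414.
In the B-series (B0 = 1000 × 1414 mm): B4 = 250 × 353 mm.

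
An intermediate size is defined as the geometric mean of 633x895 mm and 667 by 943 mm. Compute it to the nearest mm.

650 × 919 mm

Short side: √(633 · 667) = √422211 ≈ 649.8 → 650 mm
Long side: √(895 · 943) = √843985 ≈ 918.7 → 919 mm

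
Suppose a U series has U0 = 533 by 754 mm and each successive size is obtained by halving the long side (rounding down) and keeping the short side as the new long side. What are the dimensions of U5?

94 × 133 mm

U1 = 377 × 533 mm (from U0 by 1 halving).
U2: ⌊533/2⌋ × 377 = 266 × 377 mm
U3: ⌊377/2⌋ × 266 = 188 × 266 mm
U4: ⌊266/2⌋ × 188 = 133 × 188 mm
U5: ⌊188/2⌋ × 133 = 94 × 133 mm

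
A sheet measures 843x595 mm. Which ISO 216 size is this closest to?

Aspect ratio 843/595 ≈ 1.417 — close to the ISO √2 ≈ 1.414.
In the A-series (A0 area = 1 m²): A1 = 594 × 841 mm.
Off by 3 mm total — nearest standard size.

A1 (594 × 841 mm)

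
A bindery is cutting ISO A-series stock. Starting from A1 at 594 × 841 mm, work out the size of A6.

105 × 148 mm

A2: ⌊841/2⌋ × 594 = 420 × 594 mm
A3: ⌊594/2⌋ × 420 = 297 × 420 mm
A4: ⌊420/2⌋ × 297 = 210 × 297 mm
A5: ⌊297/2⌋ × 210 = 148 × 210 mm
A6: ⌊210/2⌋ × 148 = 105 × 148 mm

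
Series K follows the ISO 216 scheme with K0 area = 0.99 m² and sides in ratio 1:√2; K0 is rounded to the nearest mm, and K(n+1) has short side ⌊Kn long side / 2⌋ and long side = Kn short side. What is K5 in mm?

147 × 209 mm

Let K0's short side be w mm. w · w√2 = 0.99 m² = 990,000 mm², so w ≈ 836.7 mm and w√2 ≈ 1183.2 mm → K0 = 837 × 1183 mm.
K1: ⌊1183/2⌋ × 837 = 591 × 837 mm
K2: ⌊837/2⌋ × 591 = 418 × 591 mm
K3: ⌊591/2⌋ × 418 = 295 × 418 mm
K4: ⌊418/2⌋ × 295 = 209 × 295 mm
K5: ⌊295/2⌋ × 209 = 147 × 209 mm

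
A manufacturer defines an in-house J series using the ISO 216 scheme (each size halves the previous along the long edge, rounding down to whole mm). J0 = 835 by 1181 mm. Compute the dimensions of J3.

J1: ⌊1181/2⌋ × 835 = 590 × 835 mm
J2: ⌊835/2⌋ × 590 = 417 × 590 mm
J3: ⌊590/2⌋ × 417 = 295 × 417 mm

295 × 417 mm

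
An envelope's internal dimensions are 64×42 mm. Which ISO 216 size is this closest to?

B9 (44 × 62 mm)

Aspect ratio 64/42 ≈ 1.524 (ISO target is √2 ≈ 1.414).
In the B-series (B0 = 1000 × 1414 mm): B9 = 44 × 62 mm.
Off by 4 mm total — nearest standard size.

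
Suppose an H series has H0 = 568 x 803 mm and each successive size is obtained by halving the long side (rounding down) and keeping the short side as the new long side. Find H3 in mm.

200 × 284 mm

H1: ⌊803/2⌋ × 568 = 401 × 568 mm
H2: ⌊568/2⌋ × 401 = 284 × 401 mm
H3: ⌊401/2⌋ × 284 = 200 × 284 mm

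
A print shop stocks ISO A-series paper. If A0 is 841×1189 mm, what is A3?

297 × 420 mm

A1: ⌊1189/2⌋ × 841 = 594 × 841 mm
A2: ⌊841/2⌋ × 594 = 420 × 594 mm
A3: ⌊594/2⌋ × 420 = 297 × 420 mm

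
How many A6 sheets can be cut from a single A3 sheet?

8

Each ISO step halves the sheet: 1 × A3 → 2 × A4 → 4 × A5 → 8 × A6
From A3 to A6 is 3 halving steps: 2^3 = 8.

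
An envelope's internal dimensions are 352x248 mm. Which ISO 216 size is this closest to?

Aspect ratio 352/248 ≈ 1.419 — close to the ISO √2 ≈ 1.414.
In the B-series (B0 = 1000 × 1414 mm): B4 = 250 × 353 mm.
Off by 3 mm total — nearest standard size.

B4 (250 × 353 mm)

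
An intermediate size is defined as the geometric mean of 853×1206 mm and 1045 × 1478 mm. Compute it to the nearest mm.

Short side: √(853 · 1045) = √891385 ≈ 944.1 → 944 mm
Long side: √(1206 · 1478) = √1782468 ≈ 1335.1 → 1335 mm

944 × 1335 mm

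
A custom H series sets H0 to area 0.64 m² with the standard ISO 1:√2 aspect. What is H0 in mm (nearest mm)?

Let the short side be w mm. Then w · w√2 = 0.64 m² = 640,000 mm².
w² = 640,000/√2, so w ≈ 672.7 mm; long side = w√2 ≈ 951.4 mm.

673 × 951 mm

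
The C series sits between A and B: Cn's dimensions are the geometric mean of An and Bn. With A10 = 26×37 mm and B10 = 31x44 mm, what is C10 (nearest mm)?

28 × 40 mm

Short side: √(26 · 31) = √806 ≈ 28.4 → 28 mm
Long side: √(37 · 44) = √1628 ≈ 40.3 → 40 mm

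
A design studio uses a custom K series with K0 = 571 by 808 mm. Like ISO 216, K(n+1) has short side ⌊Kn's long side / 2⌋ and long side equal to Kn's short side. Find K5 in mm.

K1: ⌊808/2⌋ × 571 = 404 × 571 mm
K2: ⌊571/2⌋ × 404 = 285 × 404 mm
K3: ⌊404/2⌋ × 285 = 202 × 285 mm
K4: ⌊285/2⌋ × 202 = 142 × 202 mm
K5: ⌊202/2⌋ × 142 = 101 × 142 mm

101 × 142 mm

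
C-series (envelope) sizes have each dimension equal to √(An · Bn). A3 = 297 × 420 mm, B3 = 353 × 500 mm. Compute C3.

324 × 458 mm

Short side: √(297 · 353) = √104841 ≈ 323.8 → 324 mm
Long side: √(420 · 500) = √210000 ≈ 458.3 → 458 mm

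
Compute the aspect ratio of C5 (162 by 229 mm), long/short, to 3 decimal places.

1.414

229 / 162 = 1.414
Matches √2 ≈ 1.414 — the ISO 216 defining ratio.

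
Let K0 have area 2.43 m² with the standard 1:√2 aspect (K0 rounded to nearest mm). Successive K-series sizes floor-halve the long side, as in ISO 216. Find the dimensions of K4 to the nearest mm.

Let K0's short side be w mm. w · w√2 = 2.43 m² = 2,430,000 mm², so w ≈ 1310.8 mm and w√2 ≈ 1853.8 mm → K0 = 1311 × 1854 mm.
K1: ⌊1854/2⌋ × 1311 = 927 × 1311 mm
K2: ⌊1311/2⌋ × 927 = 655 × 927 mm
K3: ⌊927/2⌋ × 655 = 463 × 655 mm
K4: ⌊655/2⌋ × 463 = 327 × 463 mm

327 × 463 mm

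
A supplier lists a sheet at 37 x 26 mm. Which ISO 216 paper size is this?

A10 (26 × 37 mm)

Aspect ratio 37/26 ≈ 1.423 — close to the ISO √2 ≈ 1.414.
In the A-series (A0 area = 1 m²): A10 = 26 × 37 mm.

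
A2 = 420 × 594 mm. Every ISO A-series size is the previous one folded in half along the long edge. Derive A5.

148 × 210 mm

A3: ⌊594/2⌋ × 420 = 297 × 420 mm
A4: ⌊420/2⌋ × 297 = 210 × 297 mm
A5: ⌊297/2⌋ × 210 = 148 × 210 mm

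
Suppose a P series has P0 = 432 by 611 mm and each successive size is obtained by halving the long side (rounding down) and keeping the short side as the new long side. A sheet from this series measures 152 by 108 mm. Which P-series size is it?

P4

P0: 432 × 611 mm
P1: 305 × 432 mm
P2: 216 × 305 mm
P3: 152 × 216 mm
P4: 108 × 152 mm
P5: 76 × 108 mm
→ matches P4.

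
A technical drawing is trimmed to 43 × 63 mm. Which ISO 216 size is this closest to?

B9 (44 × 62 mm)

Aspect ratio 63/43 ≈ 1.465 (ISO target is √2 ≈ 1.414).
In the B-series (B0 = 1000 × 1414 mm): B9 = 44 × 62 mm.
Off by 2 mm total — nearest standard size.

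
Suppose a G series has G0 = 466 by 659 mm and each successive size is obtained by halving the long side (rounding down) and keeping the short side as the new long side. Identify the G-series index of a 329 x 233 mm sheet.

G0: 466 × 659 mm
G1: 329 × 466 mm
G2: 233 × 329 mm
G3: 164 × 233 mm
→ matches G2.

G2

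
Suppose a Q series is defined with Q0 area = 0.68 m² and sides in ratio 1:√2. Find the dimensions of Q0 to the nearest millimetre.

693 × 981 mm

Let the short side be w mm. Then w · w√2 = 0.68 m² = 680,000 mm².
w² = 680,000/√2, so w ≈ 693.4 mm; long side = w√2 ≈ 980.6 mm.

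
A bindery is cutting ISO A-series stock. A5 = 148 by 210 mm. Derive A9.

37 × 52 mm

A6: ⌊210/2⌋ × 148 = 105 × 148 mm
A7: ⌊148/2⌋ × 105 = 74 × 105 mm
A8: ⌊105/2⌋ × 74 = 52 × 74 mm
A9: ⌊74/2⌋ × 52 = 37 × 52 mm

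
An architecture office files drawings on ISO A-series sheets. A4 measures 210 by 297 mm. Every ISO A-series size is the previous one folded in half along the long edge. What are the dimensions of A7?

74 × 105 mm

A5: ⌊297/2⌋ × 210 = 148 × 210 mm
A6: ⌊210/2⌋ × 148 = 105 × 148 mm
A7: ⌊148/2⌋ × 105 = 74 × 105 mm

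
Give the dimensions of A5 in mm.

148 × 210 mm

A0 = 841 × 1189 mm (A0 has area 1 m², aspect 1:√2).
A1: ⌊1189/2⌋ × 841 = 594 × 841 mm
A2: ⌊841/2⌋ × 594 = 420 × 594 mm
A3: ⌊594/2⌋ × 420 = 297 × 420 mm
A4: ⌊420/2⌋ × 297 = 210 × 297 mm
A5: ⌊297/2⌋ × 210 = 148 × 210 mm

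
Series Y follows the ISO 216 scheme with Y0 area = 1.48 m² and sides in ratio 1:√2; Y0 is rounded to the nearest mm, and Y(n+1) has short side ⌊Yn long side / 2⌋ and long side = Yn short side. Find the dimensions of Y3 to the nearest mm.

Let Y0's short side be w mm. w · w√2 = 1.48 m² = 1,480,000 mm², so w ≈ 1023.0 mm and w√2 ≈ 1446.7 mm → Y0 = 1023 × 1447 mm.
Y1: ⌊1447/2⌋ × 1023 = 723 × 1023 mm
Y2: ⌊1023/2⌋ × 723 = 511 × 723 mm
Y3: ⌊723/2⌋ × 511 = 361 × 511 mm

361 × 511 mm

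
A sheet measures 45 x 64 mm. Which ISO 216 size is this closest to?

Aspect ratio 64/45 ≈ 1.422 — close to the ISO √2 ≈ 1.414.
In the B-series (B0 = 1000 × 1414 mm): B9 = 44 × 62 mm.
Off by 3 mm total — nearest standard size.

B9 (44 × 62 mm)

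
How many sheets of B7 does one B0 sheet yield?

128

Each ISO step halves the sheet: 1 × B0 → 2 × B1 → 4 × B2 → 8 × B3 → …
From B0 to B7 is 7 halving steps: 2^7 = 128.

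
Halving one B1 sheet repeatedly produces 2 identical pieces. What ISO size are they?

2 = 2^1, so 1 halving step.
B1 → B2 → … → B2 after 1 step.

B2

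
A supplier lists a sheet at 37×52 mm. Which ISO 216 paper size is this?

A9 (37 × 52 mm)

Aspect ratio 52/37 ≈ 1.405 — close to the ISO √2 ≈ 1.414.
In the A-series (A0 area = 1 m²): A9 = 37 × 52 mm.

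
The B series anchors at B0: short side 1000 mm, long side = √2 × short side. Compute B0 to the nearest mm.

1000 × 1414 mm

Short side = 1000 mm; long side = 1000√2 ≈ 1414.2 mm.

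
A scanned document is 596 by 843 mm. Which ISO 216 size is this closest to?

Aspect ratio 843/596 ≈ 1.414 — close to the ISO √2 ≈ 1.414.
In the A-series (A0 area = 1 m²): A1 = 594 × 841 mm.
Off by 4 mm total — nearest standard size.

A1 (594 × 841 mm)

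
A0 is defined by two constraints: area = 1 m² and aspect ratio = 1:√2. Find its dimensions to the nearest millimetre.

Let the short side be w mm. Then the long side is w√2 and w · w√2 = 10⁶ mm².
w² = 10⁶/√2, so w = 1000 / 2^(1/4) ≈ 840.9 mm; long side = 1000 · 2^(1/4) ≈ 1189.2 mm.

841 × 1189 mm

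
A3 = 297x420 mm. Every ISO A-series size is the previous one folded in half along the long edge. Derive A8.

A4: ⌊420/2⌋ × 297 = 210 × 297 mm
A5: ⌊297/2⌋ × 210 = 148 × 210 mm
A6: ⌊210/2⌋ × 148 = 105 × 148 mm
A7: ⌊148/2⌋ × 105 = 74 × 105 mm
A8: ⌊105/2⌋ × 74 = 52 × 74 mm

52 × 74 mm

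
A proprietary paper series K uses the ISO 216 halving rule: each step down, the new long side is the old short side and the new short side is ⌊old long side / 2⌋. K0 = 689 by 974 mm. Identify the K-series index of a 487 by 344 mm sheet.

K2

K0: 689 × 974 mm
K1: 487 × 689 mm
K2: 344 × 487 mm
K3: 243 × 344 mm
→ matches K2.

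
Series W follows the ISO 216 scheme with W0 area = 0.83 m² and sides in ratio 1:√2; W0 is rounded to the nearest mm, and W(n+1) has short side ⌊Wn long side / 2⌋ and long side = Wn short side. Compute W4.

Let W0's short side be w mm. w · w√2 = 0.83 m² = 830,000 mm², so w ≈ 766.1 mm and w√2 ≈ 1083.4 mm → W0 = 766 × 1083 mm.
W1: ⌊1083/2⌋ × 766 = 541 × 766 mm
W2: ⌊766/2⌋ × 541 = 383 × 541 mm
W3: ⌊541/2⌋ × 383 = 270 × 383 mm
W4: ⌊383/2⌋ × 270 = 191 × 270 mm

191 × 270 mm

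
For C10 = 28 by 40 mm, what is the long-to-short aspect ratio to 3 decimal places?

1.429

40 / 28 = 1.429
ISO 216 targets √2 ≈ 1.414; the +0.014 deviation is from mm rounding.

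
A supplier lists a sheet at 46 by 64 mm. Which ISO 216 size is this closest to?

Aspect ratio 64/46 ≈ 1.391 (ISO target is √2 ≈ 1.414).
In the B-series (B0 = 1000 × 1414 mm): B9 = 44 × 62 mm.
Off by 4 mm total — nearest standard size.

B9 (44 × 62 mm)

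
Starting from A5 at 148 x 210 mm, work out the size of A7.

74 × 105 mm

A6: ⌊210/2⌋ × 148 = 105 × 148 mm
A7: ⌊148/2⌋ × 105 = 74 × 105 mm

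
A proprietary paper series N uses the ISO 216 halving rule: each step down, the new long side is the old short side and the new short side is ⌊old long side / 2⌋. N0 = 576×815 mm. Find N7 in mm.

50 × 72 mm

N1 = 407 × 576 mm (from N0 by 1 halving).
N2: ⌊576/2⌋ × 407 = 288 × 407 mm
N3: ⌊407/2⌋ × 288 = 203 × 288 mm
N4: ⌊288/2⌋ × 203 = 144 × 203 mm
N5: ⌊203/2⌋ × 144 = 101 × 144 mm
N6: ⌊144/2⌋ × 101 = 72 × 101 mm
N7: ⌊101/2⌋ × 72 = 50 × 72 mm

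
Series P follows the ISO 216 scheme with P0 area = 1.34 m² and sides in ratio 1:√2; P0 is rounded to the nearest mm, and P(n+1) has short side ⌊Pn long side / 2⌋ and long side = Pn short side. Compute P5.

Let P0's short side be w mm. w · w√2 = 1.34 m² = 1,340,000 mm², so w ≈ 973.4 mm and w√2 ≈ 1376.6 mm → P0 = 973 × 1377 mm.
P1: ⌊1377/2⌋ × 973 = 688 × 973 mm
P2: ⌊973/2⌋ × 688 = 486 × 688 mm
P3: ⌊688/2⌋ × 486 = 344 × 486 mm
P4: ⌊486/2⌋ × 344 = 243 × 344 mm
P5: ⌊344/2⌋ × 243 = 172 × 243 mm

172 × 243 mm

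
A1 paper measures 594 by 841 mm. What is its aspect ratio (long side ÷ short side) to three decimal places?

1.416

841 / 594 = 1.416
ISO 216 targets √2 ≈ 1.414; the +0.002 deviation is from mm rounding.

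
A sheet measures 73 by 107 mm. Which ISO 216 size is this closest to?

A7 (74 × 105 mm)

Aspect ratio 107/73 ≈ 1.466 (ISO target is √2 ≈ 1.414).
In the A-series (A0 area = 1 m²): A7 = 74 × 105 mm.
Off by 3 mm total — nearest standard size.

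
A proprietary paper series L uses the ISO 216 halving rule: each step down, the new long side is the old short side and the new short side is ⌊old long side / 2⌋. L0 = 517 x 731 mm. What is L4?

L1: ⌊731/2⌋ × 517 = 365 × 517 mm
L2: ⌊517/2⌋ × 365 = 258 × 365 mm
L3: ⌊365/2⌋ × 258 = 182 × 258 mm
L4: ⌊258/2⌋ × 182 = 129 × 182 mm

129 × 182 mm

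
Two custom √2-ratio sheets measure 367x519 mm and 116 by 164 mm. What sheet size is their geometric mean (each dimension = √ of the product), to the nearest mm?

Short side: √(367 · 116) = √42572 ≈ 206.3 → 206 mm
Long side: √(519 · 164) = √85116 ≈ 291.7 → 292 mm

206 × 292 mm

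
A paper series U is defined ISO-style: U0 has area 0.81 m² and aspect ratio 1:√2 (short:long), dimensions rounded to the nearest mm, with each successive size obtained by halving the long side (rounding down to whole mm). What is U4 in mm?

Let U0's short side be w mm. w · w√2 = 0.81 m² = 810,000 mm², so w ≈ 756.8 mm and w√2 ≈ 1070.3 mm → U0 = 757 × 1070 mm.
U1: ⌊1070/2⌋ × 757 = 535 × 757 mm
U2: ⌊757/2⌋ × 535 = 378 × 535 mm
U3: ⌊535/2⌋ × 378 = 267 × 378 mm
U4: ⌊378/2⌋ × 267 = 189 × 267 mm

189 × 267 mm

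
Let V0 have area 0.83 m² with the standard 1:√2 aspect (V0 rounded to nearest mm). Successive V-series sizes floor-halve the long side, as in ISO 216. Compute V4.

191 × 270 mm

Let V0's short side be w mm. w · w√2 = 0.83 m² = 830,000 mm², so w ≈ 766.1 mm and w√2 ≈ 1083.4 mm → V0 = 766 × 1083 mm.
V1: ⌊1083/2⌋ × 766 = 541 × 766 mm
V2: ⌊766/2⌋ × 541 = 383 × 541 mm
V3: ⌊541/2⌋ × 383 = 270 × 383 mm
V4: ⌊383/2⌋ × 270 = 191 × 270 mm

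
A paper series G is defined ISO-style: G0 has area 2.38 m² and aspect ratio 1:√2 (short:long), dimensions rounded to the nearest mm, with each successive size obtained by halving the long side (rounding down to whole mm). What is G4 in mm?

324 × 458 mm

Let G0's short side be w mm. w · w√2 = 2.38 m² = 2,380,000 mm², so w ≈ 1297.3 mm and w√2 ≈ 1834.6 mm → G0 = 1297 × 1835 mm.
G1: ⌊1835/2⌋ × 1297 = 917 × 1297 mm
G2: ⌊1297/2⌋ × 917 = 648 × 917 mm
G3: ⌊917/2⌋ × 648 = 458 × 648 mm
G4: ⌊648/2⌋ × 458 = 324 × 458 mm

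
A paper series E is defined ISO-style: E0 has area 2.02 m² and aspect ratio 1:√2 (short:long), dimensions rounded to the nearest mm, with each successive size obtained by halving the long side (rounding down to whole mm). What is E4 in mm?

298 × 422 mm

Let E0's short side be w mm. w · w√2 = 2.02 m² = 2,020,000 mm², so w ≈ 1195.1 mm and w√2 ≈ 1690.2 mm → E0 = 1195 × 1690 mm.
E1: ⌊1690/2⌋ × 1195 = 845 × 1195 mm
E2: ⌊1195/2⌋ × 845 = 597 × 845 mm
E3: ⌊845/2⌋ × 597 = 422 × 597 mm
E4: ⌊597/2⌋ × 422 = 298 × 422 mm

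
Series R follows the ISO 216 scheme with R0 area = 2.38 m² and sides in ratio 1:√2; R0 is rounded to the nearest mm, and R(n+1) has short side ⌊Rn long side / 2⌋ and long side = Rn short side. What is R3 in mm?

Let R0's short side be w mm. w · w√2 = 2.38 m² = 2,380,000 mm², so w ≈ 1297.3 mm and w√2 ≈ 1834.6 mm → R0 = 1297 × 1835 mm.
R1: ⌊1835/2⌋ × 1297 = 917 × 1297 mm
R2: ⌊1297/2⌋ × 917 = 648 × 917 mm
R3: ⌊917/2⌋ × 648 = 458 × 648 mm

458 × 648 mm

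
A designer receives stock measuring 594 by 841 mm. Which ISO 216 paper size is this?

Aspect ratio 841/594 ≈ 1.416 — close to the ISO √2 ≈ 1.414.
In the A-series (A0 area = 1 m²): A1 = 594 × 841 mm.

A1 (594 × 841 mm)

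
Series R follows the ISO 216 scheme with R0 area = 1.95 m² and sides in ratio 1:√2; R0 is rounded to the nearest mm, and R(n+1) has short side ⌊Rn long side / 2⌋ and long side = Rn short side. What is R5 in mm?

207 × 293 mm

Let R0's short side be w mm. w · w√2 = 1.95 m² = 1,950,000 mm², so w ≈ 1174.2 mm and w√2 ≈ 1660.6 mm → R0 = 1174 × 1661 mm.
R1: ⌊1661/2⌋ × 1174 = 830 × 1174 mm
R2: ⌊1174/2⌋ × 830 = 587 × 830 mm
R3: ⌊830/2⌋ × 587 = 415 × 587 mm
R4: ⌊587/2⌋ × 415 = 293 × 415 mm
R5: ⌊415/2⌋ × 293 = 207 × 293 mm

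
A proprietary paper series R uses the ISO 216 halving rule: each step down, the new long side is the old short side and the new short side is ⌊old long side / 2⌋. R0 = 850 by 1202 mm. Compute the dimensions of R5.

R1: ⌊1202/2⌋ × 850 = 601 × 850 mm
R2: ⌊850/2⌋ × 601 = 425 × 601 mm
R3: ⌊601/2⌋ × 425 = 300 × 425 mm
R4: ⌊425/2⌋ × 300 = 212 × 300 mm
R5: ⌊300/2⌋ × 212 = 150 × 212 mm

150 × 212 mm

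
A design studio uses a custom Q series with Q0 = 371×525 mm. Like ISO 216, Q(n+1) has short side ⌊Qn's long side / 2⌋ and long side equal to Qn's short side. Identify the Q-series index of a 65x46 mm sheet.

Q0: 371 × 525 mm
Q1: 262 × 371 mm
Q2: 185 × 262 mm
Q3: 131 × 185 mm
Q4: 92 × 131 mm
Q5: 65 × 92 mm
Q6: 46 × 65 mm
Q7: 32 × 46 mm
→ matches Q6.

Q6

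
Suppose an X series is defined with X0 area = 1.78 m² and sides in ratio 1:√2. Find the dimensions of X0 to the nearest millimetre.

Let the short side be w mm. Then w · w√2 = 1.78 m² = 1,780,000 mm².
w² = 1,780,000/√2, so w ≈ 1121.9 mm; long side = w√2 ≈ 1586.6 mm.

1122 × 1587 mm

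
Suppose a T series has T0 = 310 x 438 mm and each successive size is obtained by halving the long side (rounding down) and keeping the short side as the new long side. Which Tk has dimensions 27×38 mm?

T7

T0: 310 × 438 mm
T1: 219 × 310 mm
T2: 155 × 219 mm
T3: 109 × 155 mm
T4: 77 × 109 mm
T5: 54 × 77 mm
T6: 38 × 54 mm
T7: 27 × 38 mm
T8: 19 × 27 mm
→ matches T7.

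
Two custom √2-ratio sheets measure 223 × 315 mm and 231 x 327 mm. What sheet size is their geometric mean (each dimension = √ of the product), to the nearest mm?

227 × 321 mm

Short side: √(223 · 231) = √51513 ≈ 227.0 → 227 mm
Long side: √(315 · 327) = √103005 ≈ 320.9 → 321 mm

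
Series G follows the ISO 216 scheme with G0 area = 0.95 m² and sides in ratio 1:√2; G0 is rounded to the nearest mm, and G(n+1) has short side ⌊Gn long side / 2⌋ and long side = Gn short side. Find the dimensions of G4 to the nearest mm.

Let G0's short side be w mm. w · w√2 = 0.95 m² = 950,000 mm², so w ≈ 819.6 mm and w√2 ≈ 1159.1 mm → G0 = 820 × 1159 mm.
G1: ⌊1159/2⌋ × 820 = 579 × 820 mm
G2: ⌊820/2⌋ × 579 = 410 × 579 mm
G3: ⌊579/2⌋ × 410 = 289 × 410 mm
G4: ⌊410/2⌋ × 289 = 205 × 289 mm

205 × 289 mm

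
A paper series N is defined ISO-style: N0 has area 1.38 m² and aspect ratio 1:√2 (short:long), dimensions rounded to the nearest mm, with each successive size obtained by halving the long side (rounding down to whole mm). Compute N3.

349 × 494 mm

Let N0's short side be w mm. w · w√2 = 1.38 m² = 1,380,000 mm², so w ≈ 987.8 mm and w√2 ≈ 1397.0 mm → N0 = 988 × 1397 mm.
N1: ⌊1397/2⌋ × 988 = 698 × 988 mm
N2: ⌊988/2⌋ × 698 = 494 × 698 mm
N3: ⌊698/2⌋ × 494 = 349 × 494 mm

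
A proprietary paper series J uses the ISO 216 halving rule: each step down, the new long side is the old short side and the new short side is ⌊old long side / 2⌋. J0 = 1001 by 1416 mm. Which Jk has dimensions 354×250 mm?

J4

J0: 1001 × 1416 mm
J1: 708 × 1001 mm
J2: 500 × 708 mm
J3: 354 × 500 mm
J4: 250 × 354 mm
J5: 177 × 250 mm
→ matches J4.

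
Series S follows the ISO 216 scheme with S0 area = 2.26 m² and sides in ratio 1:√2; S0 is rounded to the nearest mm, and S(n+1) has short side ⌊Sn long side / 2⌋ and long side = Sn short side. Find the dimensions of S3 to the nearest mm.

Let S0's short side be w mm. w · w√2 = 2.26 m² = 2,260,000 mm², so w ≈ 1264.1 mm and w√2 ≈ 1787.8 mm → S0 = 1264 × 1788 mm.
S1: ⌊1788/2⌋ × 1264 = 894 × 1264 mm
S2: ⌊1264/2⌋ × 894 = 632 × 894 mm
S3: ⌊894/2⌋ × 632 = 447 × 632 mm

447 × 632 mm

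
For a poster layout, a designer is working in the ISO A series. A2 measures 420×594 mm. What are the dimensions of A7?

A3: ⌊594/2⌋ × 420 = 297 × 420 mm
A4: ⌊420/2⌋ × 297 = 210 × 297 mm
A5: ⌊297/2⌋ × 210 = 148 × 210 mm
A6: ⌊210/2⌋ × 148 = 105 × 148 mm
A7: ⌊148/2⌋ × 105 = 74 × 105 mm

74 × 105 mm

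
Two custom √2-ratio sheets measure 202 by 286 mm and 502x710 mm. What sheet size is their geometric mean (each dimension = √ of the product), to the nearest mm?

Short side: √(202 · 502) = √101404 ≈ 318.4 → 318 mm
Long side: √(286 · 710) = √203060 ≈ 450.6 → 451 mm

318 × 451 mm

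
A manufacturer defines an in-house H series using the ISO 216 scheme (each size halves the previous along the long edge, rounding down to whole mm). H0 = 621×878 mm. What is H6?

77 × 109 mm

H1 = 439 × 621 mm (from H0 by 1 halving).
H2: ⌊621/2⌋ × 439 = 310 × 439 mm
H3: ⌊439/2⌋ × 310 = 219 × 310 mm
H4: ⌊310/2⌋ × 219 = 155 × 219 mm
H5: ⌊219/2⌋ × 155 = 109 × 155 mm
H6: ⌊155/2⌋ × 109 = 77 × 109 mm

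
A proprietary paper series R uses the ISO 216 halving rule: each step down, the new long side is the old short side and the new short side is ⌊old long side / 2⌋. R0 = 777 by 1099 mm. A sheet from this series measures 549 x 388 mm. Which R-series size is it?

R2

R0: 777 × 1099 mm
R1: 549 × 777 mm
R2: 388 × 549 mm
R3: 274 × 388 mm
→ matches R2.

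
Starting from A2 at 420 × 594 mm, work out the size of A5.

A3: ⌊594/2⌋ × 420 = 297 × 420 mm
A4: ⌊420/2⌋ × 297 = 210 × 297 mm
A5: ⌊297/2⌋ × 210 = 148 × 210 mm

148 × 210 mm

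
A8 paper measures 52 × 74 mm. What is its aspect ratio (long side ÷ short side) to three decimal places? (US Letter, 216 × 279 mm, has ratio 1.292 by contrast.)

1.423

74 / 52 = 1.423
ISO 216 targets √2 ≈ 1.414; the +0.009 deviation is from mm rounding.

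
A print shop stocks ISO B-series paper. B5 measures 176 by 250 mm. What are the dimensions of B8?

B6: ⌊250/2⌋ × 176 = 125 × 176 mm
B7: ⌊176/2⌋ × 125 = 88 × 125 mm
B8: ⌊125/2⌋ × 88 = 62 × 88 mm

62 × 88 mm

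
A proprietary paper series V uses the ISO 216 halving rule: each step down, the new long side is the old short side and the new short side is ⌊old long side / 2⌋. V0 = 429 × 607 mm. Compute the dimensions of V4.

V1: ⌊607/2⌋ × 429 = 303 × 429 mm
V2: ⌊429/2⌋ × 303 = 214 × 303 mm
V3: ⌊303/2⌋ × 214 = 151 × 214 mm
V4: ⌊214/2⌋ × 151 = 107 × 151 mm

107 × 151 mm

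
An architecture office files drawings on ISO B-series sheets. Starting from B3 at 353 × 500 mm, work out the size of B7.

B4: ⌊500/2⌋ × 353 = 250 × 353 mm
B5: ⌊353/2⌋ × 250 = 176 × 250 mm
B6: ⌊250/2⌋ × 176 = 125 × 176 mm
B7: ⌊176/2⌋ × 125 = 88 × 125 mm

88 × 125 mm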